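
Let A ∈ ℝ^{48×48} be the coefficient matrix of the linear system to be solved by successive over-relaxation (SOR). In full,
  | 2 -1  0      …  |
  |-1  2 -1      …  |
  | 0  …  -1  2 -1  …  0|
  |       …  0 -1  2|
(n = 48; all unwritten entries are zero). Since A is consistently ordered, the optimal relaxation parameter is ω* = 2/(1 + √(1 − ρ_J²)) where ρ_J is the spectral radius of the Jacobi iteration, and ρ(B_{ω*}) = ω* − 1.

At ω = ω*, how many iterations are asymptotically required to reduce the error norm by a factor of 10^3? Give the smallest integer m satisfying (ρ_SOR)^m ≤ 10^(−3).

B_J for the 48×48 system has eigenvalues cos(kπ/49); ρ_J = cos(π/49) = 0.9979454.
√(1−ρ_J²) = |sin(π/49)| = 0.0640702
ω* = 2/(1+0.0640702) = 1.8795752
ρ_SOR = ω* − 1 ≈ 0.8795752.
(0.8795752)^m ≤ 10^{−3}  ⇒  m·ln(0.8795752) ≤ −3·ln10  ⇒  m ≥ 53.834  ⇒  m = 54

m = 54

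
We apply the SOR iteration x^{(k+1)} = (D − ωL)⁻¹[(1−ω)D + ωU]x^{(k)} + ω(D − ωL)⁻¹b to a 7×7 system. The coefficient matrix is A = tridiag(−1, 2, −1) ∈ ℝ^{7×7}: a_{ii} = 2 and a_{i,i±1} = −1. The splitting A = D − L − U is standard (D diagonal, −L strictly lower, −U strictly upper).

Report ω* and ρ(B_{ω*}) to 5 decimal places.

ω* = 1.44646, ρ_SOR = 0.44646

[ρ_J] n=7: ρ(B_J) = cos(π/(n+1)) = cos(π/8) = 0.92388.
√(1 − cos²(π/8)) = sin(π/8) ≈ 0.382683.
ω* = 2/(1 + 0.382683) = 2/1.382683 = 1.44646.
Hence ρ(B_{ω*}) = 1.44646 − 1 = 0.44646.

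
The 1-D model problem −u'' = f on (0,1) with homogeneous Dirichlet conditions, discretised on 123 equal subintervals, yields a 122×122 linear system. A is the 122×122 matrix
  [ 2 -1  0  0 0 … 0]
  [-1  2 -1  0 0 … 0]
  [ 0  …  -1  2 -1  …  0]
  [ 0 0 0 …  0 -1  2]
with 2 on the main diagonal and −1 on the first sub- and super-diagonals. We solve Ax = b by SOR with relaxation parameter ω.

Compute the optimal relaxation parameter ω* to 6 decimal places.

ω* = 1.950195

ρ_J = max_k |cos(kπ/123)| = cos(π/123) = 0.999674
√(1−ρ_J²) = |sin(π/123)| = 0.0255386
ω* = 2/(1+0.0255386) = 1.950195
ρ(B_{ω*}) = ω*−1 = 0.950195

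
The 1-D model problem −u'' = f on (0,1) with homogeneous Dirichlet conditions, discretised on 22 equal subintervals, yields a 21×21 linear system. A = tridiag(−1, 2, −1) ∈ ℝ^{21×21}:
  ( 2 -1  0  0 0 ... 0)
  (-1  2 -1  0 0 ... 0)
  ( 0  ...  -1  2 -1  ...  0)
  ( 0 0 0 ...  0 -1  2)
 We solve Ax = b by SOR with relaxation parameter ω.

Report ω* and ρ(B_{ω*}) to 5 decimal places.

ω* = 1.75083, ρ_SOR = 0.75083

½·tridiag(1,0,1) at n=21: λ_k = cos(kπ/22); max |λ| at k=1 ⇒ ρ_J = cos(π/22) ≈ 0.98982.
root = sin(π/22) = 0.142315  (since 1−cos² = sin²).
ω* = 2/(1 + 0.142315) = 2/1.142315 = 1.75083.
ρ_SOR = ω* − 1 ≈ 0.75083.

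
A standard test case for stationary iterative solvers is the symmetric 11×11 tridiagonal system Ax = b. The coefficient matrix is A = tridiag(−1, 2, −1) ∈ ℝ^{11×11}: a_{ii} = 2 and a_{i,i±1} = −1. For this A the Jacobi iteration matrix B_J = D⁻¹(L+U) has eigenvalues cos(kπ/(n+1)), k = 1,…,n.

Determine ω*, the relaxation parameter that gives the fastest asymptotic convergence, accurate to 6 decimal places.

n=11: λ(B_J) = 1 − λ(A)/2 = cos(kπ/12); k=1 gives ρ_J = 0.965926.
1 − cos²(π/12) = sin²(π/12) ⇒ √(1−ρ_J²) = sin(π/12) = 0.2588190.
Then 2/(1+√(1−ρ_J²)) = 2/(1+0.2588190); ω* = 2/1.2588190 = 1.588791.
ρ(B_{ω*}) = ω*−1 = 0.588791

ω* = 1.588791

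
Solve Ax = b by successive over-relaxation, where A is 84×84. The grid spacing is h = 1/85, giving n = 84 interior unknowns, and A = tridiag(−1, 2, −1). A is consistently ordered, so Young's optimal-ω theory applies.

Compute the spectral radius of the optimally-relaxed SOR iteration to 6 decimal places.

ρ_SOR = 0.928731

n=84: λ(B_J) = 1 − λ(A)/2 = cos(kπ/85); k=1 gives ρ_J = 0.999317.
√(1 − cos²(π/85)) = sin(π/85) ≈ 0.0369515.
ω* = 2 / (1 + 0.0369515) = 2 / 1.0369515 ≈ 1.928731.
ρ(B_{ω*}) = ω*−1 = 0.928731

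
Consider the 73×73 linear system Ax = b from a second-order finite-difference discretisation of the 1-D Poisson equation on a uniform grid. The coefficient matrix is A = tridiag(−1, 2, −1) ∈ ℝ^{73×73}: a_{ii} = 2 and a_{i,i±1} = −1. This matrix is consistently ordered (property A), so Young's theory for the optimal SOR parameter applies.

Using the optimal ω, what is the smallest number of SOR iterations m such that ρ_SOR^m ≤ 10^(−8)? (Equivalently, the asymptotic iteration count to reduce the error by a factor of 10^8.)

B_J for the 73×73 system has eigenvalues cos(kπ/74); ρ_J = cos(π/74) = 0.9990990.
√(1−ρ_J²) simplifies to sin(π/74) = 0.0424412.
[ω*] 2 ÷ (1 + 0.0424412) = 2 ÷ 1.0424412 = 1.9185734.
ρ(B_{ω*}) = ω*−1 = 0.9185734
(0.9185734)^m ≤ 10^{−8}  ⇒  m·ln(0.9185734) ≤ −8·ln10  ⇒  m ≥ 216.884  ⇒  m = 217

m = 217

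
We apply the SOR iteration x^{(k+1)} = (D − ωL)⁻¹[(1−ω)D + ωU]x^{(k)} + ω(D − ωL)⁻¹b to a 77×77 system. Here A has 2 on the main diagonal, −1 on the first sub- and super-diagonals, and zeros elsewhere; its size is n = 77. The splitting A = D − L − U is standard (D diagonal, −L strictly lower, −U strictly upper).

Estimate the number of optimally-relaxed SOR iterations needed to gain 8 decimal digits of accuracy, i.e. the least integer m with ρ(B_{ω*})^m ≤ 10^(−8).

[ρ_J] n=77: ρ(B_J) = cos(π/(n+1)) = cos(π/78) = 0.9991890.
√(1−ρ_J²) simplifies to sin(π/78) = 0.0402659.
ω* = 2/(1+0.0402659) = 1.9225854
[ρ_SOR] ω* − 1 = 0.9225854.
8·ln10 = 18.4207; −ln(0.9225854) = 0.0805753; m = ⌈18.4207/0.0805753⌉ = ⌈228.615⌉ = 229.

m = 229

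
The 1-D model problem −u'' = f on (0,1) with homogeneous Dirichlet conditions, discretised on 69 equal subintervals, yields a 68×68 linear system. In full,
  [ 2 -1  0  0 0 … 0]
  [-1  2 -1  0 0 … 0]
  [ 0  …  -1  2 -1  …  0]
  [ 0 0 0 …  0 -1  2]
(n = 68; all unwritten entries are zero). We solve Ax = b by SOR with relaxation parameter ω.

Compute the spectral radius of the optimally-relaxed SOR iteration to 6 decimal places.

½·tridiag(1,0,1) at n=68: λ_k = cos(kπ/69); max |λ| at k=1 ⇒ ρ_J = cos(π/69) ≈ 0.998964.
√(1 − cos²(π/69)) = sin(π/69) ≈ 0.0455146.
Then 2/(1+√(1−ρ_J²)) = 2/(1+0.0455146); ω* = 2/1.0455146 = 1.912934.
and ρ(B_{ω*}) = 1.912934 − 1 = 0.912934.

ρ_SOR = 0.912934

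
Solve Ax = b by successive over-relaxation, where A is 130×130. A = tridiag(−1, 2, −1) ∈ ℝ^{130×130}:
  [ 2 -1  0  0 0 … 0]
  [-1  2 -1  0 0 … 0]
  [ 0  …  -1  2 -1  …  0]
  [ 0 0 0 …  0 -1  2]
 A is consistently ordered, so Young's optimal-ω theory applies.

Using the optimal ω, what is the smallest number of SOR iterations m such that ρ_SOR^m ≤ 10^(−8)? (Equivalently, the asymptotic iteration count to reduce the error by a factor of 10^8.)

m = 385

With n=130, ρ(Jacobi) = cos(π/131) = 0.9997125.
√(1−ρ_J²) = |sin(π/131)| = 0.0239793
ω* = 2/(1+0.0239793) = 1.9531645
and ρ(B_{ω*}) = 1.9531645 − 1 = 0.9531645.
8·ln10 = 18.4207; −ln(0.9531645) = 0.0479678; m = ⌈18.4207/0.0479678⌉ = ⌈384.022⌉ = 385.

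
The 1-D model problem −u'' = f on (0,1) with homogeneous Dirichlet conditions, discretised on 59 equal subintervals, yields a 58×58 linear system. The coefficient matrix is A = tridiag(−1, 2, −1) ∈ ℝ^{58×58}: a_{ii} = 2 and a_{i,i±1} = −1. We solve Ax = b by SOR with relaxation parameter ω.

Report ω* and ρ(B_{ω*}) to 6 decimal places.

ω* = 1.898935, ρ_SOR = 0.898935

spectrum of D⁻¹(L+U) = {cos(kπ/59) : 1≤k≤58}; ρ_J = cos(π/59) = 0.998583.
√(1−ρ_J²) simplifies to sin(π/59) = 0.0532222.
Then 2/(1+√(1−ρ_J²)) = 2/(1+0.0532222); ω* = 2/1.0532222 = 1.898935.
At ω = 1.898935 every |λ(B_ω)| = ω−1, so ρ_SOR = 0.898935.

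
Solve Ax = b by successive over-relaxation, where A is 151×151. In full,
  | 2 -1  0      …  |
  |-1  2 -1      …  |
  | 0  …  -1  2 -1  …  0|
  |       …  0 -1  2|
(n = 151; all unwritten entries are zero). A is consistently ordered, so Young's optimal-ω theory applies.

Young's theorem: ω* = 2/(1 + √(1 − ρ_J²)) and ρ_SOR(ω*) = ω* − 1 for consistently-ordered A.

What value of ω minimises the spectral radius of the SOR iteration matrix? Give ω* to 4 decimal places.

ω* = 1.9595

With n=151, ρ(Jacobi) = cos(π/152) = 0.9998.
root = sin(π/152) = 0.02067  (since 1−cos² = sin²).
So ω* = 2/1.02067 = 1.9595 (Young).
and ρ(B_{ω*}) = 1.9595 − 1 = 0.9595.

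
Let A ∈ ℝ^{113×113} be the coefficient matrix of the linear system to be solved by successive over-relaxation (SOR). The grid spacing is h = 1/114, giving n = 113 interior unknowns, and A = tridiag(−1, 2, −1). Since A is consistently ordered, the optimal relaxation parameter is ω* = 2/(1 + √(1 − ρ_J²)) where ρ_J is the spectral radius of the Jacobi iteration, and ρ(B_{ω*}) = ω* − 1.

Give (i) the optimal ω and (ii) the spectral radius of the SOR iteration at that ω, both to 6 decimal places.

ω* = 1.946369, ρ_SOR = 0.946369

With n=113, ρ(Jacobi) = cos(π/114) = 0.999620.
√(1−ρ_J²) simplifies to sin(π/114) = 0.0275543.
Then 2/(1+√(1−ρ_J²)) = 2/(1+0.0275543); ω* = 2/1.0275543 = 1.946369.
[ρ_SOR] ω* − 1 = 0.946369.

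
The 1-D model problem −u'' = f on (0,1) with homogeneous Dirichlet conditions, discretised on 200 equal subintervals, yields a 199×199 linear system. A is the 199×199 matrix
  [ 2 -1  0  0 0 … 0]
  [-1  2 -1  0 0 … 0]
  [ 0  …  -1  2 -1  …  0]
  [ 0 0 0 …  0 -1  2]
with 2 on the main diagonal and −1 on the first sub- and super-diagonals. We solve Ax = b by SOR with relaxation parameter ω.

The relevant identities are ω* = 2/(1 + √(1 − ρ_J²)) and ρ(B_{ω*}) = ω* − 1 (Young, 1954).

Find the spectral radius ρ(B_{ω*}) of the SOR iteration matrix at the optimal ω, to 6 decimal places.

ρ_SOR = 0.969071

With n=199, ρ(Jacobi) = cos(π/200) = 0.999877.
1 − cos²(π/200) = sin²(π/200) ⇒ √(1−ρ_J²) = sin(π/200) = 0.0157073.
ω* = 2 / (1 + 0.0157073) = 2 / 1.0157073 ≈ 1.969071.
Hence ρ(B_{ω*}) = 1.969071 − 1 = 0.969071.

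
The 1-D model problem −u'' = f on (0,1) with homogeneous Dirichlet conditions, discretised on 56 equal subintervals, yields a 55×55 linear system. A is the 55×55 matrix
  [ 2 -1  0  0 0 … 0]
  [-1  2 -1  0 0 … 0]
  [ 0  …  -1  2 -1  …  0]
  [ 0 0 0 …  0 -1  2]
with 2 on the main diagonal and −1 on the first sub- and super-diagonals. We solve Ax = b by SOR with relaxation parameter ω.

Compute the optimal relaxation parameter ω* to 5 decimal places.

[ρ_J] n=55: ρ(B_J) = cos(π/(n+1)) = cos(π/56) = 0.99843.
root = sin(π/56) = 0.056070  (since 1−cos² = sin²).
[ω*] 2 ÷ (1 + 0.056070) = 2 ÷ 1.056070 = 1.89381.
ρ_SOR = ω* − 1 ≈ 0.89381.

ω* = 1.89381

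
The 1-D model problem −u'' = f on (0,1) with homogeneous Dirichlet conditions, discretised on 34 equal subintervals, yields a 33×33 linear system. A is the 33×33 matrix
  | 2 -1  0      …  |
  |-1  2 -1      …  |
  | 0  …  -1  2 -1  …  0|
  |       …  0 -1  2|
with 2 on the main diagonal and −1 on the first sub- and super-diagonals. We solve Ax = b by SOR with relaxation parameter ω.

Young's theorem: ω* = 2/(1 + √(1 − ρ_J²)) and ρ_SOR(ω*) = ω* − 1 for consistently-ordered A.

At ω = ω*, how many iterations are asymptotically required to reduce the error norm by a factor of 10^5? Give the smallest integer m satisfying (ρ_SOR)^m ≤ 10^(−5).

m = 63

[ρ_J] n=33: ρ(B_J) = cos(π/(n+1)) = cos(π/34) = 0.9957342.
√(1−ρ_J²) simplifies to sin(π/34) = 0.0922684.
ω* = 2/(1+0.0922684) = 1.8310518
[ρ_SOR] ω* − 1 = 0.8310518.
5·ln10 = 11.5129; −ln(0.8310518) = 0.185063; m = ⌈11.5129/0.185063⌉ = ⌈62.211⌉ = 63.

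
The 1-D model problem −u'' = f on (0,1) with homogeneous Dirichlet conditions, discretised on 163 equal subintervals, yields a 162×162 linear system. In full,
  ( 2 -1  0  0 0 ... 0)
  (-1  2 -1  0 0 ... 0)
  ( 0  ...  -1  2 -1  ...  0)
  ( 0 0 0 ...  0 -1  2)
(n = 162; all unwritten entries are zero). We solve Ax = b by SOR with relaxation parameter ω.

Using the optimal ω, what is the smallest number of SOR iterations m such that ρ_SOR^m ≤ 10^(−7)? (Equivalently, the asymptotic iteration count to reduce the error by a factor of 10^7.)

m = 419

½·tridiag(1,0,1) at n=162: λ_k = cos(kπ/163); max |λ| at k=1 ⇒ ρ_J = cos(π/163) ≈ 0.9998143.
root = sin(π/163) = 0.0192724  (since 1−cos² = sin²).
ω* = 2 / (1 + 0.0192724) = 2 / 1.0192724 ≈ 1.9621840.
and ρ(B_{ω*}) = 1.9621840 − 1 = 0.9621840.
7·ln10 = 16.1181; −ln(0.9621840) = 0.0385496; m = ⌈16.1181/0.0385496⌉ = ⌈418.113⌉ = 419.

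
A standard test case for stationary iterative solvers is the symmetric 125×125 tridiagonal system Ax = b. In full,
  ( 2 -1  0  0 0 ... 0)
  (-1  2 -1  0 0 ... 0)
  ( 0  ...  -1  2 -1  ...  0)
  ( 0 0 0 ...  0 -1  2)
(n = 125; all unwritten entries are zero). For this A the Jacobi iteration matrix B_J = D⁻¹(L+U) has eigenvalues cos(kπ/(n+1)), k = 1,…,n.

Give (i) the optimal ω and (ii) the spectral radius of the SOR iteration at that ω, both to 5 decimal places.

ω* = 1.95135, ρ_SOR = 0.95135

ρ_J = max_k |cos(kπ/126)| = cos(π/126) = 0.99969
√(1−ρ_J²) simplifies to sin(π/126) = 0.024931.
ω* = 2/(1 + 0.024931) = 2/1.024931 = 1.95135.
[ρ_SOR] ω* − 1 = 0.95135.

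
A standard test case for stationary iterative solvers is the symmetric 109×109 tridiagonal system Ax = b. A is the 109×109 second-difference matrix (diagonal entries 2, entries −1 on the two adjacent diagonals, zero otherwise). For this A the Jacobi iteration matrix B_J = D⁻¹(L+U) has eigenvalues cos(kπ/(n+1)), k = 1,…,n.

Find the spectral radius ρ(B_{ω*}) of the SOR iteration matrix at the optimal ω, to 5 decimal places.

ρ_J = max_k |cos(kπ/110)| = cos(π/110) = 0.99959
√(1−ρ_J²) simplifies to sin(π/110) = 0.028556.
So ω* = 2/1.028556 = 1.94447 (Young).
[ρ_SOR] ω* − 1 = 0.94447.

ρ_SOR = 0.94447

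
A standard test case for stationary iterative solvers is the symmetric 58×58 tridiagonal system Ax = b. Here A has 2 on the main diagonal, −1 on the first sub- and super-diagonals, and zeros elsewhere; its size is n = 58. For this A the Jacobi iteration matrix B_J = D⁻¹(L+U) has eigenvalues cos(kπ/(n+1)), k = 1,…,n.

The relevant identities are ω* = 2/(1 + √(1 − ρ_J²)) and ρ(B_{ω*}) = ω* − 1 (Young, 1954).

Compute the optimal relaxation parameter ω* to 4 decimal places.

n=58: λ(B_J) = 1 − λ(A)/2 = cos(kπ/59); k=1 gives ρ_J = 0.9986.
root = sin(π/59) = 0.05322  (since 1−cos² = sin²).
Then 2/(1+√(1−ρ_J²)) = 2/(1+0.05322); ω* = 2/1.05322 = 1.8989.
ρ_SOR = ω* − 1 ≈ 0.8989.

ω* = 1.8989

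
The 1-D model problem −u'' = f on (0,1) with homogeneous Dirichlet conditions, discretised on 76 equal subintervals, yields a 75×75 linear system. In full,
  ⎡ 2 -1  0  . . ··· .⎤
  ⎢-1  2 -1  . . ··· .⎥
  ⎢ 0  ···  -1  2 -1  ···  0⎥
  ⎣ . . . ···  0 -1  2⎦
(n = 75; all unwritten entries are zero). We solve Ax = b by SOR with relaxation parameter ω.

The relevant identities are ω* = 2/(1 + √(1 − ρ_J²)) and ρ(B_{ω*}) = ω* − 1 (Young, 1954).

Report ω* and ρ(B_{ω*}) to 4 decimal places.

[ρ_J] n=75: ρ(B_J) = cos(π/(n+1)) = cos(π/76) = 0.9991.
√(1−ρ_J²) simplifies to sin(π/76) = 0.04132.
So ω* = 2/1.04132 = 1.9206 (Young).
Hence ρ(B_{ω*}) = 1.9206 − 1 = 0.9206.

ω* = 1.9206, ρ_SOR = 0.9206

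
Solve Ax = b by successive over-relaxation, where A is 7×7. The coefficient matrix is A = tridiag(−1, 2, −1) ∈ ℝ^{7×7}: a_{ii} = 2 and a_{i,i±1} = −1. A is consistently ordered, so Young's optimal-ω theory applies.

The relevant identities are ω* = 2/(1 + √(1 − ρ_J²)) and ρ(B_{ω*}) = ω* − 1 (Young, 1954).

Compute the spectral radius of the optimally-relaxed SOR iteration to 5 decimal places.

With n=7, ρ(Jacobi) = cos(π/8) = 0.92388.
1 − cos²(π/8) = sin²(π/8) ⇒ √(1−ρ_J²) = sin(π/8) = 0.382683.
Young: ω* = 2/(1+√(1−ρ_J²)) = 2/(1+0.382683) = 2/1.382683 = 1.44646.
and ρ(B_{ω*}) = 1.44646 − 1 = 0.44646.

ρ_SOR = 0.44646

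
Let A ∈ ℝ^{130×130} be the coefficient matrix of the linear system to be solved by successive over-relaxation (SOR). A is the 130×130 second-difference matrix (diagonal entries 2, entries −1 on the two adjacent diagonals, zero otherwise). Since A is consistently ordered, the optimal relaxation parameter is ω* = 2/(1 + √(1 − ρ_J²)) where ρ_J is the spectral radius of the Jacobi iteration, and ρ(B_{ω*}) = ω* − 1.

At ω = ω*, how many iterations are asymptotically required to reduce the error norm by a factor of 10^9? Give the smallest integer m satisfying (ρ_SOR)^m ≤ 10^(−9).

spectrum of D⁻¹(L+U) = {cos(kπ/131) : 1≤k≤130}; ρ_J = cos(π/131) = 0.9997125.
root = sin(π/131) = 0.0239793  (since 1−cos² = sin²).
[ω*] 2 ÷ (1 + 0.0239793) = 2 ÷ 1.0239793 = 1.9531645.
ρ_SOR = ω* − 1 ≈ 0.9531645.
ρ_SOR^m ≤ 10^(−9) ⇔ m ≥ 9·ln10/(−ln 0.9531645) = 20.7233/0.0479678 = 432.025; m = ⌈432.025⌉ = 433.

m = 433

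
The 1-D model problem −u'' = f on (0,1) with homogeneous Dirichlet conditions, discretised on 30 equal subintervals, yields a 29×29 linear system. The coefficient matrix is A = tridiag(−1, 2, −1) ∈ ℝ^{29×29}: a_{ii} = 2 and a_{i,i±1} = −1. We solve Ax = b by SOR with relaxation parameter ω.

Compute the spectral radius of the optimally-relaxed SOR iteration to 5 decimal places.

ρ_SOR = 0.81073

½·tridiag(1,0,1) at n=29: λ_k = cos(kπ/30); max |λ| at k=1 ⇒ ρ_J = cos(π/30) ≈ 0.99452.
√(1 − cos²(π/30)) = sin(π/30) ≈ 0.104528.
So ω* = 2/1.104528 = 1.81073 (Young).
[ρ_SOR] ω* − 1 = 0.81073.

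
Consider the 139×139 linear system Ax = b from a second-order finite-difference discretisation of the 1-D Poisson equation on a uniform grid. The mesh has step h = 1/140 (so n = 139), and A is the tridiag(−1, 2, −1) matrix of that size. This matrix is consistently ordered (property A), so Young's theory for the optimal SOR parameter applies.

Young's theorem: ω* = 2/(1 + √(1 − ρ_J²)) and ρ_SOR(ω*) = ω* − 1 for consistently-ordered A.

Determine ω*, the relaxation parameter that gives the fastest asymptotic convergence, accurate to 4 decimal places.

ω* = 1.9561

ρ_J = max_k |cos(kπ/140)| = cos(π/140) = 0.9997
√(1−ρ_J²) simplifies to sin(π/140) = 0.02244.
So ω* = 2/1.02244 = 1.9561 (Young).
Hence ρ(B_{ω*}) = 1.9561 − 1 = 0.9561.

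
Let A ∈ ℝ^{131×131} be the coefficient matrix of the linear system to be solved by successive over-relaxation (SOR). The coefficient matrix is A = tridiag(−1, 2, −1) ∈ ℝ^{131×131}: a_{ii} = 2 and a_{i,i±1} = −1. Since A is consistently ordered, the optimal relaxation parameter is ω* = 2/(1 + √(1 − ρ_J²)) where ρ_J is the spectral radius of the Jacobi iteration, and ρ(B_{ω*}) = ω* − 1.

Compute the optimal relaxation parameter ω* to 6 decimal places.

ω* = 1.953511

B_J for the 131×131 system has eigenvalues cos(kπ/132); ρ_J = cos(π/132) = 0.999717.
√(1−ρ_J²) = |sin(π/132)| = 0.0237977
ω* = 2 / (1 + 0.0237977) = 2 / 1.0237977 ≈ 1.953511.
ρ(B_{ω*}) = ω*−1 = 0.953511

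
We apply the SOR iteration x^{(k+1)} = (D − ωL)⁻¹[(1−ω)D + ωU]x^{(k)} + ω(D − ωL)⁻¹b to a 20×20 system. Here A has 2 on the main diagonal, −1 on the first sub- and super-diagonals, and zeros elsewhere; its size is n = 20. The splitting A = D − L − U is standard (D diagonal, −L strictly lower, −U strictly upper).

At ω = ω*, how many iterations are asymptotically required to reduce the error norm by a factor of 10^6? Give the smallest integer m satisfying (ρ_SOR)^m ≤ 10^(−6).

B_J for the 20×20 system has eigenvalues cos(kπ/21); ρ_J = cos(π/21) = 0.9888308.
1 − cos²(π/21) = sin²(π/21) ⇒ √(1−ρ_J²) = sin(π/21) = 0.1490423.
So ω* = 2/1.1490423 = 1.7405800 (Young).
[ρ_SOR] ω* − 1 = 0.7405800.
Need (0.7405800)^m ≤ 10^(−6): m ≥ 6·ln10/|ln 0.7405800| = 13.8155/0.300322 = 46.002 ⇒ m = 47.

m = 47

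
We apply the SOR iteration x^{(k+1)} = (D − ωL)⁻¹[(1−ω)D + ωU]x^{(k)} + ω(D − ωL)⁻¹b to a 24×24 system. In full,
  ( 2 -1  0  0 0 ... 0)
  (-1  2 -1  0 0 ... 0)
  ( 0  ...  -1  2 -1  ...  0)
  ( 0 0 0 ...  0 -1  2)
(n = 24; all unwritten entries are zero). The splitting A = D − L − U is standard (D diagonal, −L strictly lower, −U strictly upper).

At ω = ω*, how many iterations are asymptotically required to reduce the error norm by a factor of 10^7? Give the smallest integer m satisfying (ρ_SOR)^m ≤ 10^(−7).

m = 64

B_J for the 24×24 system has eigenvalues cos(kπ/25); ρ_J = cos(π/25) = 0.9921147.
√(1 − cos²(π/25)) = sin(π/25) ≈ 0.1253332.
So ω* = 2/1.1253332 = 1.7772514 (Young).
ρ_SOR = ω* − 1 = 1.7772514 − 1 = 0.7772514.
7·ln10 = 16.1181; −ln(0.7772514) = 0.251991; m = ⌈16.1181/0.251991⌉ = ⌈63.963⌉ = 64.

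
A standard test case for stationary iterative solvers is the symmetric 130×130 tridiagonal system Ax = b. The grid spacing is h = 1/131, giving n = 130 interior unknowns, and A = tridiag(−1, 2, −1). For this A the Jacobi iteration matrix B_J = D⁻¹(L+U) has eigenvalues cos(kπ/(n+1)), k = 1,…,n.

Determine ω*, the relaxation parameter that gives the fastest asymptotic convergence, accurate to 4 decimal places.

ω* = 1.9532

spectrum of D⁻¹(L+U) = {cos(kπ/131) : 1≤k≤130}; ρ_J = cos(π/131) = 0.9997.
√(1 − cos²(π/131)) = sin(π/131) ≈ 0.02398.
Then 2/(1+√(1−ρ_J²)) = 2/(1+0.02398); ω* = 2/1.02398 = 1.9532.
[ρ_SOR] ω* − 1 = 0.9532.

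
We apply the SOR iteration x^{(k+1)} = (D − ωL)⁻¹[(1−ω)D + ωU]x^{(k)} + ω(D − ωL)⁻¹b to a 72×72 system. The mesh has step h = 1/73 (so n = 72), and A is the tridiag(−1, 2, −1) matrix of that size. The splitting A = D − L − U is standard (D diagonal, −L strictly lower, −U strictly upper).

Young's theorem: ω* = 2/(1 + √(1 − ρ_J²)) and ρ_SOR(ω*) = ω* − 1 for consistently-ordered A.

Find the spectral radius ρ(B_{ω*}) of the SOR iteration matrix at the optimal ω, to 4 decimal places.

spectrum of D⁻¹(L+U) = {cos(kπ/73) : 1≤k≤72}; ρ_J = cos(π/73) = 0.9991.
√(1−ρ_J²) simplifies to sin(π/73) = 0.04302.
So ω* = 2/1.04302 = 1.9175 (Young).
ρ(B_{ω*}) = ω*−1 = 0.9175

ρ_SOR = 0.9175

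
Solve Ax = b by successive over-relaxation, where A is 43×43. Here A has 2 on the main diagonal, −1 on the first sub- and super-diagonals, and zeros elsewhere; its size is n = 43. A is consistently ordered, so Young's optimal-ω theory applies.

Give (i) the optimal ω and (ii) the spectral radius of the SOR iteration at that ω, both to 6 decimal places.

spectrum of D⁻¹(L+U) = {cos(kπ/44) : 1≤k≤43}; ρ_J = cos(π/44) = 0.997452.
root = sin(π/44) = 0.0713392  (since 1−cos² = sin²).
So ω* = 2/1.0713392 = 1.866822 (Young).
and ρ(B_{ω*}) = 1.866822 − 1 = 0.866822.

ω* = 1.866822, ρ_SOR = 0.866822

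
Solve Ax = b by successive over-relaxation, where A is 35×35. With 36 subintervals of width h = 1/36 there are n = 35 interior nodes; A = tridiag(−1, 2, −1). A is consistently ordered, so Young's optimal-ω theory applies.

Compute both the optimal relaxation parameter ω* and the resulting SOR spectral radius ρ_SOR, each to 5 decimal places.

spectrum of D⁻¹(L+U) = {cos(kπ/36) : 1≤k≤35}; ρ_J = cos(π/36) = 0.99619.
√(1 − cos²(π/36)) = sin(π/36) ≈ 0.087156.
ω* = 2 / (1 + 0.087156) = 2 / 1.087156 ≈ 1.83966.
[ρ_SOR] ω* − 1 = 0.83966.

ω* = 1.83966, ρ_SOR = 0.83966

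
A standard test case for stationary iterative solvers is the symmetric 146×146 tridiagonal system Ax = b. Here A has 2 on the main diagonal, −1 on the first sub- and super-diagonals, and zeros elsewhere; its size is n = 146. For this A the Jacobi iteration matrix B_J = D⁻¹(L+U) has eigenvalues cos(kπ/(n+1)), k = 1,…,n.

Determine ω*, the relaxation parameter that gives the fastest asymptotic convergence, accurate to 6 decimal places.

[ρ_J] n=146: ρ(B_J) = cos(π/(n+1)) = cos(π/147) = 0.999772.
1 − cos²(π/147) = sin²(π/147) ⇒ √(1−ρ_J²) = sin(π/147) = 0.0213698.
ω* = 2/(1 + 0.0213698) = 2/1.0213698 = 1.958155.
At ω = 1.958155 every |λ(B_ω)| = ω−1, so ρ_SOR = 0.958155.

ω* = 1.958155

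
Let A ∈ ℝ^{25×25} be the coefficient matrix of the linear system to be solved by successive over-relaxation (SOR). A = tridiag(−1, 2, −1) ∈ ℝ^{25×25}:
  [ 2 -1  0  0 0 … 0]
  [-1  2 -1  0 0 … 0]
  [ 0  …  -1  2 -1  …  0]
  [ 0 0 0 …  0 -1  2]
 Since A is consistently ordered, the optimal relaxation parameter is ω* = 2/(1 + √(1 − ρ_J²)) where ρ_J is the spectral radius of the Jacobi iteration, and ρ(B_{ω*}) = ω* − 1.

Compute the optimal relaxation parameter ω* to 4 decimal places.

ω* = 1.7849

½·tridiag(1,0,1) at n=25: λ_k = cos(kπ/26); max |λ| at k=1 ⇒ ρ_J = cos(π/26) ≈ 0.9927.
√(1 − cos²(π/26)) = sin(π/26) ≈ 0.12054.
[ω*] 2 ÷ (1 + 0.12054) = 2 ÷ 1.12054 = 1.7849.
At ω = 1.7849 every |λ(B_ω)| = ω−1, so ρ_SOR = 0.7849.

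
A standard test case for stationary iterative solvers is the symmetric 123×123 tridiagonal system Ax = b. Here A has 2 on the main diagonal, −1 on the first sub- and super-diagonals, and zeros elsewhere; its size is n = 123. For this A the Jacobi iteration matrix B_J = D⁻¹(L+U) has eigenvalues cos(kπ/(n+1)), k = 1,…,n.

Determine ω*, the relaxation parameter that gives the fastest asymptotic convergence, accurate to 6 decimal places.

ω* = 1.950586

With n=123, ρ(Jacobi) = cos(π/124) = 0.999679.
root = sin(π/124) = 0.0253327  (since 1−cos² = sin²).
ω* = 2/(1 + 0.0253327) = 2/1.0253327 = 1.950586.
ρ_SOR = ω* − 1 = 1.950586 − 1 = 0.950586.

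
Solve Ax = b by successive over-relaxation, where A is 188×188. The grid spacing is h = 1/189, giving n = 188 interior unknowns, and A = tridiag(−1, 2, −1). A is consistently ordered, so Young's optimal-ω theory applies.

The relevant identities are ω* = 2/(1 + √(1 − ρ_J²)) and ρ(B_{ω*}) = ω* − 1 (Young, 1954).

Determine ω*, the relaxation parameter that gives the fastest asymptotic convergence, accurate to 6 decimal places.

½·tridiag(1,0,1) at n=188: λ_k = cos(kπ/189); max |λ| at k=1 ⇒ ρ_J = cos(π/189) ≈ 0.999862.
√(1−ρ_J²) = |sin(π/189)| = 0.0166214
[ω*] 2 ÷ (1 + 0.0166214) = 2 ÷ 1.0166214 = 1.967301.
ρ_SOR = ω* − 1 = 1.967301 − 1 = 0.967301.

ω* = 1.967301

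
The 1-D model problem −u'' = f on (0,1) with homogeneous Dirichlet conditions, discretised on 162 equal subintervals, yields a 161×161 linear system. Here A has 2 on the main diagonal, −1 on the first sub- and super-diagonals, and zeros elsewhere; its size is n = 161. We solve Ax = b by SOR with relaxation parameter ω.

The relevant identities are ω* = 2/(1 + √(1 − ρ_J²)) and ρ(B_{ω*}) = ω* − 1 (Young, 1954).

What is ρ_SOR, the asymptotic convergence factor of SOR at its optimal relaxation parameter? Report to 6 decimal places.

ρ_SOR = 0.961955

spectrum of D⁻¹(L+U) = {cos(kπ/162) : 1≤k≤161}; ρ_J = cos(π/162) = 0.999812.
1 − cos²(π/162) = sin²(π/162) ⇒ √(1−ρ_J²) = sin(π/162) = 0.0193913.
ω* = 2/(1 + 0.0193913) = 2/1.0193913 = 1.961955.
ρ_SOR = ω* − 1 = 1.961955 − 1 = 0.961955.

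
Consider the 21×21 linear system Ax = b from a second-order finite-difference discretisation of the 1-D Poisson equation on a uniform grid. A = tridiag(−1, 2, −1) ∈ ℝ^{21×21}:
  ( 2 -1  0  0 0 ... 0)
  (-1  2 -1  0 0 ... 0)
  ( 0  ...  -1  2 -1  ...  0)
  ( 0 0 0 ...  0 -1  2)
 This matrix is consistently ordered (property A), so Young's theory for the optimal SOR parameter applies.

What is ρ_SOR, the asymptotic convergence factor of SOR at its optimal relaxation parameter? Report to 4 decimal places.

ρ_SOR = 0.7508

n=21: λ(B_J) = 1 − λ(A)/2 = cos(kπ/22); k=1 gives ρ_J = 0.9898.
√(1 − cos²(π/22)) = sin(π/22) ≈ 0.14231.
ω* = 2/(1 + 0.14231) = 2/1.14231 = 1.7508.
At ω = 1.7508 every |λ(B_ω)| = ω−1, so ρ_SOR = 0.7508.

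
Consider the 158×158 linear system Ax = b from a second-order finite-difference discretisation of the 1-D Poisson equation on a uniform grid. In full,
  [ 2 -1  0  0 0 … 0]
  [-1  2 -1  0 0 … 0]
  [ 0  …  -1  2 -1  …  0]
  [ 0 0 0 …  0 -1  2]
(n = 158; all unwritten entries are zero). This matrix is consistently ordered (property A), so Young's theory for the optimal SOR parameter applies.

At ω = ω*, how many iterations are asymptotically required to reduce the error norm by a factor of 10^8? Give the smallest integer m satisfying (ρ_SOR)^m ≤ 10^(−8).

n=158: λ(B_J) = 1 − λ(A)/2 = cos(kπ/159); k=1 gives ρ_J = 0.9998048.
√(1−ρ_J²) simplifies to sin(π/159) = 0.0197572.
Then 2/(1+√(1−ρ_J²)) = 2/(1+0.0197572); ω* = 2/1.0197572 = 1.9612512.
and ρ(B_{ω*}) = 1.9612512 − 1 = 0.9612512.
Need (0.9612512)^m ≤ 10^(−8): m ≥ 8·ln10/|ln 0.9612512| = 18.4207/0.0395195 = 466.117 ⇒ m = 467.

m = 467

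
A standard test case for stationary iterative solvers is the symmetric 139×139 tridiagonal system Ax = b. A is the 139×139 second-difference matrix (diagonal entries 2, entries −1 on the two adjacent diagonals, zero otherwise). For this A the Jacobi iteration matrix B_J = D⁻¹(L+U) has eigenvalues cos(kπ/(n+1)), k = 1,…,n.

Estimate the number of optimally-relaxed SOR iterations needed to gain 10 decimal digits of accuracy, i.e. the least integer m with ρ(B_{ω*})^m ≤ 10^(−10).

m = 514

n=139: λ(B_J) = 1 − λ(A)/2 = cos(kπ/140); k=1 gives ρ_J = 0.9997482.
root = sin(π/140) = 0.0224381  (since 1−cos² = sin²).
Then 2/(1+√(1−ρ_J²)) = 2/(1+0.0224381); ω* = 2/1.0224381 = 1.9561086.
ρ(B_{ω*}) = ω*−1 = 0.9561086
Need (0.9561086)^m ≤ 10^(−10): m ≥ 10·ln10/|ln 0.9561086| = 23.0259/0.0448838 = 513.011 ⇒ m = 514.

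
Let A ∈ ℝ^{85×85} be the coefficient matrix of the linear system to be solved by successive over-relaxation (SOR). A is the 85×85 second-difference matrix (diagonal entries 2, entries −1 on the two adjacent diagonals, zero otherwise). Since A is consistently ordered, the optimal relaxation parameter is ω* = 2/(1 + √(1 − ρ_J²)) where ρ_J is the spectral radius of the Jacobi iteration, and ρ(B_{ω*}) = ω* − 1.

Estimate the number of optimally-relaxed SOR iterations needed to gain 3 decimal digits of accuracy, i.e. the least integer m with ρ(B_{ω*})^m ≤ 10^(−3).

m = 95

[ρ_J] n=85: ρ(B_J) = cos(π/(n+1)) = cos(π/86) = 0.9993328.
root = sin(π/86) = 0.0365220  (since 1−cos² = sin²).
Young: ω* = 2/(1+√(1−ρ_J²)) = 2/(1+0.0365220) = 2/1.0365220 = 1.9295297.
Hence ρ(B_{ω*}) = 1.9295297 − 1 = 0.9295297.
Need (0.9295297)^m ≤ 10^(−3): m ≥ 3·ln10/|ln 0.9295297| = 6.90776/0.0730765 = 94.528 ⇒ m = 95.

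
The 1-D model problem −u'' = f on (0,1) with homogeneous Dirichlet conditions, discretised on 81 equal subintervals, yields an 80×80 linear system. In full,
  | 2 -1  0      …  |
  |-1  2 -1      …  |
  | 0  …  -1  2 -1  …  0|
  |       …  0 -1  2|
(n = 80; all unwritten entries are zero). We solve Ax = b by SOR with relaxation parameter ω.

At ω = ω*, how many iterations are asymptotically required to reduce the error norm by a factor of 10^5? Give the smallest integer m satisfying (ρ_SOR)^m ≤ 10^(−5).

m = 149

spectrum of D⁻¹(L+U) = {cos(kπ/81) : 1≤k≤80}; ρ_J = cos(π/81) = 0.9992480.
√(1−ρ_J²) = |sin(π/81)| = 0.0387754
[ω*] 2 ÷ (1 + 0.0387754) = 2 ÷ 1.0387754 = 1.9253440.
and ρ(B_{ω*}) = 1.9253440 − 1 = 0.9253440.
ρ_SOR^m ≤ 10^(−5) ⇔ m ≥ 5·ln10/(−ln 0.9253440) = 11.5129/0.0775897 = 148.382; m = ⌈148.382⌉ = 149.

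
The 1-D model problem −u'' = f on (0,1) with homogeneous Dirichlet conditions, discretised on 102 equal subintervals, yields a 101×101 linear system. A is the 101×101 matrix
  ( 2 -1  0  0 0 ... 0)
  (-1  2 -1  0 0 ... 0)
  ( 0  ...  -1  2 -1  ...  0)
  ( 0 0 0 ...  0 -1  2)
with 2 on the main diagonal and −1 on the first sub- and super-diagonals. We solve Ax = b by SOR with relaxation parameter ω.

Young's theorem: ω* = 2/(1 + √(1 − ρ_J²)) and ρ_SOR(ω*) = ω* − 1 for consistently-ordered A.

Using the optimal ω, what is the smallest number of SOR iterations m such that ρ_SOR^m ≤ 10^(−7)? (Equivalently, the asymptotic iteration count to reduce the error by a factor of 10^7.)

n=101: λ(B_J) = 1 − λ(A)/2 = cos(kπ/102); k=1 gives ρ_J = 0.9995257.
√(1 − cos²(π/102)) = sin(π/102) ≈ 0.0307951.
ω* = 2 / (1 + 0.0307951) = 2 / 1.0307951 ≈ 1.9402498.
ρ_SOR = ω* − 1 ≈ 0.9402498.
For 7 digits: m = 7·ln10 / (−ln 0.9402498) = 16.1181/0.0616097 = 261.616; round up → m = 262.

m = 262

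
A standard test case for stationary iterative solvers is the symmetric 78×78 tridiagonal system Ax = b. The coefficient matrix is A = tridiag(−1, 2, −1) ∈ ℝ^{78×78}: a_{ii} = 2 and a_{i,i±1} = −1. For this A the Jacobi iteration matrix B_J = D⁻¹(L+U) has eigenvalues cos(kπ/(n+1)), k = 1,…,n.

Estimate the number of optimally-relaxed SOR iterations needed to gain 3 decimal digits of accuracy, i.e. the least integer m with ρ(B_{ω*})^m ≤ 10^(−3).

m = 87

With n=78, ρ(Jacobi) = cos(π/79) = 0.9992094.
√(1−ρ_J²) = |sin(π/79)| = 0.0397565
So ω* = 2/1.0397565 = 1.9235273 (Young).
ρ_SOR = ω* − 1 ≈ 0.9235273.
3·ln10 = 6.90776; −ln(0.9235273) = 0.0795549; m = ⌈6.90776/0.0795549⌉ = ⌈86.830⌉ = 87.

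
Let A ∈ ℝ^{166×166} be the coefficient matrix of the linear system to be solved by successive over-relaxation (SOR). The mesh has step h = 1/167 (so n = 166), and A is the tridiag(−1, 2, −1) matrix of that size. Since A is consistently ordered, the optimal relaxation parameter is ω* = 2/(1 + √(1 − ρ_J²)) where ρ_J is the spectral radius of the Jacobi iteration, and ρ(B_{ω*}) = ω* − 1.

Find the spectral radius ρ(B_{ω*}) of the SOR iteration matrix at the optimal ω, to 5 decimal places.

[ρ_J] n=166: ρ(B_J) = cos(π/(n+1)) = cos(π/167) = 0.99982.
√(1 − cos²(π/167)) = sin(π/167) ≈ 0.018811.
Young: ω* = 2/(1+√(1−ρ_J²)) = 2/(1+0.018811) = 2/1.018811 = 1.96307.
[ρ_SOR] ω* − 1 = 0.96307.

ρ_SOR = 0.96307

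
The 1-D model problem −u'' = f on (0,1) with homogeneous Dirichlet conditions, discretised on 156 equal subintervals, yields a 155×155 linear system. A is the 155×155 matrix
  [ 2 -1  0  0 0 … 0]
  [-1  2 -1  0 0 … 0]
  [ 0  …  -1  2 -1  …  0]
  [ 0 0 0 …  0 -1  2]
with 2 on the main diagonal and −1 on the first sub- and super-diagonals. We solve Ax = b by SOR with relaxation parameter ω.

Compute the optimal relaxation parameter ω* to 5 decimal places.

ω* = 1.96052

[ρ_J] n=155: ρ(B_J) = cos(π/(n+1)) = cos(π/156) = 0.99980.
1 − cos²(π/156) = sin²(π/156) ⇒ √(1−ρ_J²) = sin(π/156) = 0.020137.
[ω*] 2 ÷ (1 + 0.020137) = 2 ÷ 1.020137 = 1.96052.
ρ_SOR = ω* − 1 = 1.96052 − 1 = 0.96052.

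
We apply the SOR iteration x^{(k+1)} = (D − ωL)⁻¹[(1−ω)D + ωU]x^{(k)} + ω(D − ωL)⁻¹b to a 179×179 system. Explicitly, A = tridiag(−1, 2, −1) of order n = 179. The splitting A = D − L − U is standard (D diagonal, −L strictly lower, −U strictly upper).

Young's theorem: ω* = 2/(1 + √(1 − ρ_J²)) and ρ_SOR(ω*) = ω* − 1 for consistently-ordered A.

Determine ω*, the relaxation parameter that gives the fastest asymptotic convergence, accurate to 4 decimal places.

ω* = 1.9657

n=179: λ(B_J) = 1 − λ(A)/2 = cos(kπ/180); k=1 gives ρ_J = 0.9998.
√(1−ρ_J²) = |sin(π/180)| = 0.01745
ω* = 2/(1 + 0.01745) = 2/1.01745 = 1.9657.
[ρ_SOR] ω* − 1 = 0.9657.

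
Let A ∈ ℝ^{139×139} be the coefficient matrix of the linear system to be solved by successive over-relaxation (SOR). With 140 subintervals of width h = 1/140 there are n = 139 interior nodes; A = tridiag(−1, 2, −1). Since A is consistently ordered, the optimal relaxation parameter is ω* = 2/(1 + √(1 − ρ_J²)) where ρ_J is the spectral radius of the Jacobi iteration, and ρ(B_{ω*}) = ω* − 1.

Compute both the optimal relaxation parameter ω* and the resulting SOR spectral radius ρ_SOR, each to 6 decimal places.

ω* = 1.956109, ρ_SOR = 0.956109

ρ_J = max_k |cos(kπ/140)| = cos(π/140) = 0.999748
√(1 − cos²(π/140)) = sin(π/140) ≈ 0.0224381.
ω* = 2 / (1 + 0.0224381) = 2 / 1.0224381 ≈ 1.956109.
ρ(B_{ω*}) = ω*−1 = 0.956109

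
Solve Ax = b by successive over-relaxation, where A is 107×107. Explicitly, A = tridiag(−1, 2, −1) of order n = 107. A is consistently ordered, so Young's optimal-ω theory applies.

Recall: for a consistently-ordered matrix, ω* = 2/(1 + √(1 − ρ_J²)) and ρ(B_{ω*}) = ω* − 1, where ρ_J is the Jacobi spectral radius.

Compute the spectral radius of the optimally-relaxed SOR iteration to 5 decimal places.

ρ_SOR = 0.94347

With n=107, ρ(Jacobi) = cos(π/108) = 0.99958.
√(1−ρ_J²) simplifies to sin(π/108) = 0.029085.
[ω*] 2 ÷ (1 + 0.029085) = 2 ÷ 1.029085 = 1.94347.
and ρ(B_{ω*}) = 1.94347 − 1 = 0.94347.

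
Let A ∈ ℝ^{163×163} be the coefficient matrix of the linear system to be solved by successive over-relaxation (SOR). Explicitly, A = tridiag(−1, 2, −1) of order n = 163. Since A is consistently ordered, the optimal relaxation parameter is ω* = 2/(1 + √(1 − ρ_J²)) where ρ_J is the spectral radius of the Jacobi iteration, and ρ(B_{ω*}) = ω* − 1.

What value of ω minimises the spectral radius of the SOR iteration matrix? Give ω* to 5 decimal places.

[ρ_J] n=163: ρ(B_J) = cos(π/(n+1)) = cos(π/164) = 0.99982.
√(1−ρ_J²) = |sin(π/164)| = 0.019155
So ω* = 2/1.019155 = 1.96241 (Young).
and ρ(B_{ω*}) = 1.96241 − 1 = 0.96241.

ω* = 1.96241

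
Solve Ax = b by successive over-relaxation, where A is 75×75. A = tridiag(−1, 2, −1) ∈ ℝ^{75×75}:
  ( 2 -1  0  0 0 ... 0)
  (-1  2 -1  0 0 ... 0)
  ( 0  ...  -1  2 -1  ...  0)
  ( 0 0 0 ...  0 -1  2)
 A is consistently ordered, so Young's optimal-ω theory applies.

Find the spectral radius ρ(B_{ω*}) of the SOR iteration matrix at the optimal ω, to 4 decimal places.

n=75: λ(B_J) = 1 − λ(A)/2 = cos(kπ/76); k=1 gives ρ_J = 0.9991.
1 − cos²(π/76) = sin²(π/76) ⇒ √(1−ρ_J²) = sin(π/76) = 0.04132.
Then 2/(1+√(1−ρ_J²)) = 2/(1+0.04132); ω* = 2/1.04132 = 1.9206.
At ω = 1.9206 every |λ(B_ω)| = ω−1, so ρ_SOR = 0.9206.

ρ_SOR = 0.9206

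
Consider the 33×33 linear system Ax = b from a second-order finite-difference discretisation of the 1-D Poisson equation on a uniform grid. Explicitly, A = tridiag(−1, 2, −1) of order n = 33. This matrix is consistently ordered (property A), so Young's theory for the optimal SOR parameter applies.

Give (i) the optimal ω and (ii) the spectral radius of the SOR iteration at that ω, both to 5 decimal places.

ω* = 1.83105, ρ_SOR = 0.83105

ρ_J = max_k |cos(kπ/34)| = cos(π/34) = 0.99573
1 − cos²(π/34) = sin²(π/34) ⇒ √(1−ρ_J²) = sin(π/34) = 0.092268.
ω* = 2 / (1 + 0.092268) = 2 / 1.092268 ≈ 1.83105.
ρ_SOR = ω* − 1 = 1.83105 − 1 = 0.83105.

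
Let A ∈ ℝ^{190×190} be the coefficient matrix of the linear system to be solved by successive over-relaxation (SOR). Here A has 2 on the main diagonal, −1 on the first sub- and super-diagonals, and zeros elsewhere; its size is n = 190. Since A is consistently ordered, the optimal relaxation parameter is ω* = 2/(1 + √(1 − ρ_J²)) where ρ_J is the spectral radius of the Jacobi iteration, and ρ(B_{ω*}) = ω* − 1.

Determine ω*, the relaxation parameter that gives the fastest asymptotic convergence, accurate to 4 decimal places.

ω* = 1.9676

B_J for the 190×190 system has eigenvalues cos(kπ/191); ρ_J = cos(π/191) = 0.9999.
√(1−ρ_J²) = |sin(π/191)| = 0.01645
ω* = 2/(1 + 0.01645) = 2/1.01645 = 1.9676.
[ρ_SOR] ω* − 1 = 0.9676.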